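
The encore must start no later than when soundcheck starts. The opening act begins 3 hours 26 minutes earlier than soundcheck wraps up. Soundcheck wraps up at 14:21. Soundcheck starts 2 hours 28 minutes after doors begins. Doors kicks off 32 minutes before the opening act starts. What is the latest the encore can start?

The opening act starts at 14:21 − 206 min = 10:55.
Doors starts at 10:55 − 32 min = 10:23.
Soundcheck starts at 10:23 + 148 min = 12:51.
The encore is bounded by soundcheck, so the latest it can start is 12:51.

12:51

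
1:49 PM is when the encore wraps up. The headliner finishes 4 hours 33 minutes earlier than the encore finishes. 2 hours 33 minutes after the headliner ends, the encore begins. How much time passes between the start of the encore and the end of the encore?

The headliner ends at 1:49 PM − 273 min = 9:16 AM.
The encore starts at 9:16 AM + 153 min = 11:49 AM.
From 11:49 AM to 1:49 PM is two hours.

two hours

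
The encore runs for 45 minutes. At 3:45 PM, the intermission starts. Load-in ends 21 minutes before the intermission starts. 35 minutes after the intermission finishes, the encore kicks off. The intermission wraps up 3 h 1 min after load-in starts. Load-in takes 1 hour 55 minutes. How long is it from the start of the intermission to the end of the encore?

Load-in ends at 3:45 PM − 21 min = 3:24 PM.
Load-in starts at 3:24 PM − 115 min = 1:29 PM.
The intermission ends at 1:29 PM + 181 min = 4:30 PM.
The encore starts at 4:30 PM + 35 min = 5:05 PM.
The encore ends at 5:05 PM + 45 min = 5:50 PM.
From 3:45 PM to 5:50 PM is 2 h 5 min.

2 h 5 min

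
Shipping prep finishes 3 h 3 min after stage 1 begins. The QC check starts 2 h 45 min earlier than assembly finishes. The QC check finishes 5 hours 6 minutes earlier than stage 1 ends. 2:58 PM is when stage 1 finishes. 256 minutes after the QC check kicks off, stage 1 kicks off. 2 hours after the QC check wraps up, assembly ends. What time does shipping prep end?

4:26 PM

The QC check ends at 2:58 PM − 306 min = 9:52 AM.
Assembly ends at 9:52 AM + 120 min = 11:52 AM.
The QC check starts at 11:52 AM − 165 min = 9:07 AM.
Stage 1 starts at 9:07 AM + 256 min = 1:23 PM.
Shipping prep ends at 1:23 PM + 183 min = 4:26 PM.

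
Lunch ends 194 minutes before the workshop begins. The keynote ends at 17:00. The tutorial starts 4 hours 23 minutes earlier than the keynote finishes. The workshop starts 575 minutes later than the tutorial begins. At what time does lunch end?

18:58

The tutorial starts at 17:00 − 263 min = 12:37.
The workshop starts at 12:37 + 575 min = 22:12.
Lunch ends at 22:12 − 194 min = 18:58.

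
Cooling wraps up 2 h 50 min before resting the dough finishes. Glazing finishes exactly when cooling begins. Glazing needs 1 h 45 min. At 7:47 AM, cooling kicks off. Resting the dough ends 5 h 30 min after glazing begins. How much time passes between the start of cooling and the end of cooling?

Glazing ends at 7:47 AM.
Glazing starts at 7:47 AM − 105 min = 6:02 AM.
Resting the dough ends at 6:02 AM + 330 min = 11:32 AM.
Cooling ends at 11:32 AM − 170 min = 8:42 AM.
From 7:47 AM to 8:42 AM is 55 minutes.

55 minutes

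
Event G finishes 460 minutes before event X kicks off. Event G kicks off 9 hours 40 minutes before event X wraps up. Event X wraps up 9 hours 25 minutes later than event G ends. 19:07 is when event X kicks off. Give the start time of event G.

11:12

Event G ends at 19:07 − 460 min = 11:27.
Event X ends at 11:27 + 565 min = 20:52.
Event G starts at 20:52 − 580 min = 11:12.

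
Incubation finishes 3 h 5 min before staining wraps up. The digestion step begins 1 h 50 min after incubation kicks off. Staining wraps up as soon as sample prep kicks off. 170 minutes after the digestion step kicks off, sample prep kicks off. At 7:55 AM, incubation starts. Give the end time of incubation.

9:30 AM

The digestion step starts at 7:55 AM + 110 min = 9:45 AM.
Sample prep starts at 9:45 AM + 170 min = 12:35 PM.
So staining ends at 12:35 PM.
Incubation ends at 12:35 PM − 185 min = 9:30 AM.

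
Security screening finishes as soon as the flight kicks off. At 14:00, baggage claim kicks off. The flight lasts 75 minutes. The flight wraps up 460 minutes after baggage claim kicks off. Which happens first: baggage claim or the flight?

baggage claim

The flight ends at 14:00 + 460 min = 21:40.
The flight starts at 21:40 − 75 min = 20:25.
Baggage claim starts at 14:00 and the flight starts at 20:25, so baggage claim is first.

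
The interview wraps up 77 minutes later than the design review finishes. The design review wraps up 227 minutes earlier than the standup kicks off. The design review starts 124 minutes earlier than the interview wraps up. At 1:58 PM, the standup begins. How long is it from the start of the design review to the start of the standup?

The design review ends at 1:58 PM − 227 min = 10:11 AM.
The interview ends at 10:11 AM + 77 min = 11:28 AM.
The design review starts at 11:28 AM − 124 min = 9:24 AM.
From 9:24 AM to 1:58 PM is 274 minutes.

274 minutes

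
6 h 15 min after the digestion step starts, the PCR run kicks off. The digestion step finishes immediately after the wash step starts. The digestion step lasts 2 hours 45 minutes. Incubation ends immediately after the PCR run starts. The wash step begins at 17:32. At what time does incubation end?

The digestion step ends at 17:32.
The digestion step starts at 17:32 − 165 min = 14:47.
The PCR run starts at 14:47 + 375 min = 21:02.
So incubation ends at 21:02.

21:02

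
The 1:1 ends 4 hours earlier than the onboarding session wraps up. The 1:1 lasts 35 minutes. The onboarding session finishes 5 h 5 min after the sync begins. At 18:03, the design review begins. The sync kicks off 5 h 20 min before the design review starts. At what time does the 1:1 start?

The sync starts at 18:03 − 320 min = 12:43.
The onboarding session ends at 12:43 + 305 min = 17:48.
The 1:1 ends at 17:48 − 240 min = 13:48.
The 1:1 starts at 13:48 − 35 min = 13:13.

13:13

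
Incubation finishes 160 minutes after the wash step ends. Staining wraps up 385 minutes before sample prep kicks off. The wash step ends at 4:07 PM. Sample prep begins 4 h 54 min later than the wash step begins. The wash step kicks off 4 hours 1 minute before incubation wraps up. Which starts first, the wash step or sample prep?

Incubation ends at 4:07 PM + 160 min = 6:47 PM.
The wash step starts at 6:47 PM − 241 min = 2:46 PM.
Sample prep starts at 2:46 PM + 294 min = 7:40 PM.
The wash step starts at 2:46 PM and sample prep starts at 7:40 PM, so the wash step is first.

the wash step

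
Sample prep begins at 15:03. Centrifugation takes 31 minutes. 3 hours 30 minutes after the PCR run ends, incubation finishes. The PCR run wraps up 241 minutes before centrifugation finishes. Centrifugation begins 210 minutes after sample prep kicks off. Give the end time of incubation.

18:33

Centrifugation starts at 15:03 + 210 min = 18:33.
Centrifugation ends at 18:33 + 31 min = 19:04.
The PCR run ends at 19:04 − 241 min = 15:03.
Incubation ends at 15:03 + 210 min = 18:33.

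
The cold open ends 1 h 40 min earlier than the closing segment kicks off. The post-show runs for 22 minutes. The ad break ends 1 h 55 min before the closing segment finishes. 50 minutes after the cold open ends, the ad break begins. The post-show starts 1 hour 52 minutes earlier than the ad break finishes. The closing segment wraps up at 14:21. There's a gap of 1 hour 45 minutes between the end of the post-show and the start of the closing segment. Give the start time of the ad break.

11:51

The ad break ends at 14:21 − 115 min = 12:26.
The post-show starts at 12:26 − 112 min = 10:34.
The post-show ends at 10:34 + 22 min = 10:56.
The closing segment starts at 10:56 + 105 min = 12:41.
The cold open ends at 12:41 − 100 min = 11:01.
The ad break starts at 11:01 + 50 min = 11:51.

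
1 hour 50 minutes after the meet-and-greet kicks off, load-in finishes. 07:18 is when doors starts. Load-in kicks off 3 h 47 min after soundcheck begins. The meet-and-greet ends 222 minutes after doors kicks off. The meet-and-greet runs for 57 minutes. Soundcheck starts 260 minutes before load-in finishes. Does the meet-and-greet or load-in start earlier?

The meet-and-greet ends at 07:18 + 222 min = 11:00.
The meet-and-greet starts at 11:00 − 57 min = 10:03.
Load-in ends at 10:03 + 110 min = 11:53.
Soundcheck starts at 11:53 − 260 min = 07:33.
Load-in starts at 07:33 + 227 min = 11:20.
The meet-and-greet starts at 10:03 and load-in starts at 11:20, so the meet-and-greet is first.

the meet-and-greet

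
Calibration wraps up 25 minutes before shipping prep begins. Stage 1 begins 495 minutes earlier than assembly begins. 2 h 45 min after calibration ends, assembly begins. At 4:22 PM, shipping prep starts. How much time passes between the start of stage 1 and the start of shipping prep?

Calibration ends at 4:22 PM − 25 min = 3:57 PM.
Assembly starts at 3:57 PM + 165 min = 6:42 PM.
Stage 1 starts at 6:42 PM − 495 min = 10:27 AM.
From 10:27 AM to 4:22 PM is 5 hours 55 minutes.

5 hours 55 minutes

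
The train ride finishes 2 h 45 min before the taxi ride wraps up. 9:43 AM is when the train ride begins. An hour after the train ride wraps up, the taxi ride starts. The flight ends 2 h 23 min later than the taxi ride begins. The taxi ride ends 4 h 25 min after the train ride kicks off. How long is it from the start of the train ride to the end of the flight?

The taxi ride ends at 9:43 AM + 265 min = 2:08 PM.
The train ride ends at 2:08 PM − 165 min = 11:23 AM.
The taxi ride starts at 11:23 AM + 60 min = 12:23 PM.
The flight ends at 12:23 PM + 143 min = 2:46 PM.
From 9:43 AM to 2:46 PM is 5 hours 3 minutes.

5 hours 3 minutes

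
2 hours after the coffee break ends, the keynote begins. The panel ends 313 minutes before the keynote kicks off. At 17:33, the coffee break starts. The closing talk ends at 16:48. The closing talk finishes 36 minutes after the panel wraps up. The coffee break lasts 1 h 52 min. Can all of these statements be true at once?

The coffee break ends at 17:33 + 112 min = 19:25.
The keynote starts at 19:25 + 120 min = 21:25.
The panel ends at 21:25 − 313 min = 16:12.
The closing talk ends at 16:12 + 36 min = 16:48.
That matches the stated 16:48, so the schedule is consistent.

Yes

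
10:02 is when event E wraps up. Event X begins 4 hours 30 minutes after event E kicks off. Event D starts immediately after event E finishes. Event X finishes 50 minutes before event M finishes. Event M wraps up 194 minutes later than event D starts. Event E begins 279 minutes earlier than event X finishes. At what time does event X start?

Event D starts at 10:02.
Event M ends at 10:02 + 194 min = 13:16.
Event X ends at 13:16 − 50 min = 12:26.
Event E starts at 12:26 − 279 min = 07:47.
Event X starts at 07:47 + 270 min = 12:17.

12:17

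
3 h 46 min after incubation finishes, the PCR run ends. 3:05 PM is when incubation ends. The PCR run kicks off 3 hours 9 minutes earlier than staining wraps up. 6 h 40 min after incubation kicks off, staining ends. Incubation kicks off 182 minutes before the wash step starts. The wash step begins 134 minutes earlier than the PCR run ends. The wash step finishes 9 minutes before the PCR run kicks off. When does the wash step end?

The PCR run ends at 3:05 PM + 226 min = 6:51 PM.
The wash step starts at 6:51 PM − 134 min = 4:37 PM.
Incubation starts at 4:37 PM − 182 min = 1:35 PM.
Staining ends at 1:35 PM + 400 min = 8:15 PM.
The PCR run starts at 8:15 PM − 189 min = 5:06 PM.
The wash step ends at 5:06 PM − 9 min = 4:57 PM.

4:57 PM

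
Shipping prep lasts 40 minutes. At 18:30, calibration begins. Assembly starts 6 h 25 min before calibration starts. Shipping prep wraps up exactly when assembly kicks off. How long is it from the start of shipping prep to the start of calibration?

Assembly starts at 18:30 − 385 min = 12:05.
So shipping prep ends at 12:05.
Shipping prep starts at 12:05 − 40 min = 11:25.
From 11:25 to 18:30 is 7 hours 5 minutes.

7 hours 5 minutes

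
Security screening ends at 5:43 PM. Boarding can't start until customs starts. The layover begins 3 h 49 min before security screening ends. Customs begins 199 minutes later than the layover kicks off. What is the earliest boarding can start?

The layover starts at 5:43 PM − 229 min = 1:54 PM.
Customs starts at 1:54 PM + 199 min = 5:13 PM.
Boarding is bounded by customs, so the earliest it can start is 5:13 PM.

5:13 PM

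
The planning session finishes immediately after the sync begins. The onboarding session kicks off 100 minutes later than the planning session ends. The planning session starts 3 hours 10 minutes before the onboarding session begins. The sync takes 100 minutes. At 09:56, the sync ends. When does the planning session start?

The sync starts at 09:56 − 100 min = 08:16.
So the planning session ends at 08:16.
The onboarding session starts at 08:16 + 100 min = 09:56.
The planning session starts at 09:56 − 190 min = 06:46.

06:46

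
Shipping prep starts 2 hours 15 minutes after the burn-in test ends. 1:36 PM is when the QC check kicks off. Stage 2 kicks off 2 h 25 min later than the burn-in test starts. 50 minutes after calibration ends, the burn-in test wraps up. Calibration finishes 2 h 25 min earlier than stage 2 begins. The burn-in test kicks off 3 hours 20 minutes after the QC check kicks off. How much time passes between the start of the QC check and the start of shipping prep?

The burn-in test starts at 1:36 PM + 200 min = 4:56 PM.
Stage 2 starts at 4:56 PM + 145 min = 7:21 PM.
Calibration ends at 7:21 PM − 145 min = 4:56 PM.
The burn-in test ends at 4:56 PM + 50 min = 5:46 PM.
Shipping prep starts at 5:46 PM + 135 min = 8:01 PM.
From 1:36 PM to 8:01 PM is 385 minutes.

385 minutes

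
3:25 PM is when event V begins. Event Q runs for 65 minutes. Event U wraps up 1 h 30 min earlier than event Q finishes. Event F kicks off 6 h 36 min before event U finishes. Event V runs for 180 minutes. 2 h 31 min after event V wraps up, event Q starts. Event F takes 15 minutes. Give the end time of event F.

Event V ends at 3:25 PM + 180 min = 6:25 PM.
Event Q starts at 6:25 PM + 151 min = 8:56 PM.
Event Q ends at 8:56 PM + 65 min = 10:01 PM.
Event U ends at 10:01 PM − 90 min = 8:31 PM.
Event F starts at 8:31 PM − 396 min = 1:55 PM.
Event F ends at 1:55 PM + 15 min = 2:10 PM.

2:10 PM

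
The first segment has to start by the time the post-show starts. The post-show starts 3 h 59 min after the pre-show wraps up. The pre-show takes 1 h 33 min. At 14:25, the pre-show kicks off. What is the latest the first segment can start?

19:57

The pre-show ends at 14:25 + 93 min = 15:58.
The post-show starts at 15:58 + 239 min = 19:57.
The first segment is bounded by the post-show, so the latest it can start is 19:57.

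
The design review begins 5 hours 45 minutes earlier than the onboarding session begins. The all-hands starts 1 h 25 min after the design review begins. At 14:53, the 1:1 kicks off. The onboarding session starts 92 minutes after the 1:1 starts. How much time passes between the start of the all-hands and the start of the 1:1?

2 h 48 min

The onboarding session starts at 14:53 + 92 min = 16:25.
The design review starts at 16:25 − 345 min = 10:40.
The all-hands starts at 10:40 + 85 min = 12:05.
From 12:05 to 14:53 is 2 h 48 min.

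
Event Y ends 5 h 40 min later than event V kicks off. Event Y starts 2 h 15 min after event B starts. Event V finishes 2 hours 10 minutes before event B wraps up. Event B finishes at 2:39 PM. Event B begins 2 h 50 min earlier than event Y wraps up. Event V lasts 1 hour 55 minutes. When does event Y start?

Event V ends at 2:39 PM − 130 min = 12:29 PM.
Event V starts at 12:29 PM − 115 min = 10:34 AM.
Event Y ends at 10:34 AM + 340 min = 4:14 PM.
Event B starts at 4:14 PM − 170 min = 1:24 PM.
Event Y starts at 1:24 PM + 135 min = 3:39 PM.

3:39 PM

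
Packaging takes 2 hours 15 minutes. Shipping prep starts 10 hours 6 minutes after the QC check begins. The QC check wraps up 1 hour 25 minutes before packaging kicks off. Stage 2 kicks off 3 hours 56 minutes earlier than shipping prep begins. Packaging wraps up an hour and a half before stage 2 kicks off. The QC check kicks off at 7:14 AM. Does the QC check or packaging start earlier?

the QC check

Shipping prep starts at 7:14 AM + 606 min = 5:20 PM.
Stage 2 starts at 5:20 PM − 236 min = 1:24 PM.
Packaging ends at 1:24 PM − 90 min = 11:54 AM.
Packaging starts at 11:54 AM − 135 min = 9:39 AM.
The QC check starts at 7:14 AM and packaging starts at 9:39 AM, so the QC check is first.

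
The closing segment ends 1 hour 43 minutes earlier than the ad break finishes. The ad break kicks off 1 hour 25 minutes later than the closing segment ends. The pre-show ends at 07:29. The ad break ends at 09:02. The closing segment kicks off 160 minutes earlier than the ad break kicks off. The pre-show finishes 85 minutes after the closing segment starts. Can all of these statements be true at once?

The closing segment ends at 09:02 − 103 min = 07:19.
The ad break starts at 07:19 + 85 min = 08:44.
The closing segment starts at 08:44 − 160 min = 06:04.
The pre-show ends at 06:04 + 85 min = 07:29.
That matches the stated 07:29, so the schedule is consistent.

Yes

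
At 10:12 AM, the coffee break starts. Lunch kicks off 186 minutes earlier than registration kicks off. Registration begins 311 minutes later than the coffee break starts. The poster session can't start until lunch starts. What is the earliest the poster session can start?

12:17 PM

Registration starts at 10:12 AM + 311 min = 3:23 PM.
Lunch starts at 3:23 PM − 186 min = 12:17 PM.
The poster session is bounded by lunch, so the earliest it can start is 12:17 PM.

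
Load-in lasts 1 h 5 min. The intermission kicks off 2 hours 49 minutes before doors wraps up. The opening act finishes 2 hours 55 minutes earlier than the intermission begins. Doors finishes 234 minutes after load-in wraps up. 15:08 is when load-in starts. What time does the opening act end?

Load-in ends at 15:08 + 65 min = 16:13.
Doors ends at 16:13 + 234 min = 20:07.
The intermission starts at 20:07 − 169 min = 17:18.
The opening act ends at 17:18 − 175 min = 14:23.

14:23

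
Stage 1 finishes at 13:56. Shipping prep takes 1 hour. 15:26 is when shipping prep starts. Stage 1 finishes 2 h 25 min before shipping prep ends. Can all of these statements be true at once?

No

Shipping prep ends at 15:26 + 60 min = 16:26.
Stage 1 ends at 16:26 − 145 min = 14:01.
But stage 1 is also said to end at 13:56 — a 5-minute conflict.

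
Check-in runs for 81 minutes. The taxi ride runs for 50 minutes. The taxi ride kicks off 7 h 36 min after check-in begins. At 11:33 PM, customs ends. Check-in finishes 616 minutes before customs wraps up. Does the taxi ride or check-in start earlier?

Check-in ends at 11:33 PM − 616 min = 1:17 PM.
Check-in starts at 1:17 PM − 81 min = 11:56 AM.
The taxi ride starts at 11:56 AM + 456 min = 7:32 PM.
The taxi ride starts at 7:32 PM and check-in starts at 11:56 AM, so check-in is first.

check-in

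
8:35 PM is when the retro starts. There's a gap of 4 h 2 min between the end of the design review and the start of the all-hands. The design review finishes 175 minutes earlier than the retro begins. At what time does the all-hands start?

The design review ends at 8:35 PM − 175 min = 5:40 PM.
The all-hands starts at 5:40 PM + 242 min = 9:42 PM.

9:42 PM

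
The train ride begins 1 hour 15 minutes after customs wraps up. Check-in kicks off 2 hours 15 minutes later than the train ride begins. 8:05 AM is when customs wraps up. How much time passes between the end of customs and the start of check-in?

3 hours 30 minutes

The train ride starts at 8:05 AM + 75 min = 9:20 AM.
Check-in starts at 9:20 AM + 135 min = 11:35 AM.
From 8:05 AM to 11:35 AM is 3 hours 30 minutes.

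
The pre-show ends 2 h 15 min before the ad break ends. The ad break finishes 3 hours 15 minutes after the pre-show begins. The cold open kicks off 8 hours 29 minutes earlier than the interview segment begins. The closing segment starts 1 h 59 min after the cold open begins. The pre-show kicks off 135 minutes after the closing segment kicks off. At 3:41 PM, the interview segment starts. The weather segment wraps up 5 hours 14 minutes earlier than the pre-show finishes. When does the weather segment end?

7:12 AM

The cold open starts at 3:41 PM − 509 min = 7:12 AM.
The closing segment starts at 7:12 AM + 119 min = 9:11 AM.
The pre-show starts at 9:11 AM + 135 min = 11:26 AM.
The ad break ends at 11:26 AM + 195 min = 2:41 PM.
The pre-show ends at 2:41 PM − 135 min = 12:26 PM.
The weather segment ends at 12:26 PM − 314 min = 7:12 AM.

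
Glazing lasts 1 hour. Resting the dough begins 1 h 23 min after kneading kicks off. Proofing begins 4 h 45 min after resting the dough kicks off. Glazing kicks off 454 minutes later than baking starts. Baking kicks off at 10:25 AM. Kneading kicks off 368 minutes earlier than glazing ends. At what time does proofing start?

Glazing starts at 10:25 AM + 454 min = 5:59 PM.
Glazing ends at 5:59 PM + 60 min = 6:59 PM.
Kneading starts at 6:59 PM − 368 min = 12:51 PM.
Resting the dough starts at 12:51 PM + 83 min = 2:14 PM.
Proofing starts at 2:14 PM + 285 min = 6:59 PM.

6:59 PM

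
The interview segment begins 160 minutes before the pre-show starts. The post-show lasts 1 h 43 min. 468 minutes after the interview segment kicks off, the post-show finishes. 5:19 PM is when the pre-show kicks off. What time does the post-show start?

8:44 PM

The interview segment starts at 5:19 PM − 160 min = 2:39 PM.
The post-show ends at 2:39 PM + 468 min = 10:27 PM.
The post-show starts at 10:27 PM − 103 min = 8:44 PM.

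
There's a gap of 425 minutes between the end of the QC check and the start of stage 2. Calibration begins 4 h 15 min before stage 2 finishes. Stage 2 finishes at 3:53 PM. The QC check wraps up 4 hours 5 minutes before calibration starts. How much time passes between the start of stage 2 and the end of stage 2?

1 hour 15 minutes

Calibration starts at 3:53 PM − 255 min = 11:38 AM.
The QC check ends at 11:38 AM − 245 min = 7:33 AM.
Stage 2 starts at 7:33 AM + 425 min = 2:38 PM.
From 2:38 PM to 3:53 PM is 1 hour 15 minutes.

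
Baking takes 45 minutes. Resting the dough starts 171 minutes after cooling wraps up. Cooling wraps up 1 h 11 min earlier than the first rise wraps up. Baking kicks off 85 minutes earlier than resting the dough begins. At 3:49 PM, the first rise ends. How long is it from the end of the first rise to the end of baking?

an hour

Cooling ends at 3:49 PM − 71 min = 2:38 PM.
Resting the dough starts at 2:38 PM + 171 min = 5:29 PM.
Baking starts at 5:29 PM − 85 min = 4:04 PM.
Baking ends at 4:04 PM + 45 min = 4:49 PM.
From 3:49 PM to 4:49 PM is an hour.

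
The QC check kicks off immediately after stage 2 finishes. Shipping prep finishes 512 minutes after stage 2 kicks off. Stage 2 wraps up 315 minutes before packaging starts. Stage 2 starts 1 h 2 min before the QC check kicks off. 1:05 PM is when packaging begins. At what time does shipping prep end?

3:20 PM

Stage 2 ends at 1:05 PM − 315 min = 7:50 AM.
So the QC check starts at 7:50 AM.
Stage 2 starts at 7:50 AM − 62 min = 6:48 AM.
Shipping prep ends at 6:48 AM + 512 min = 3:20 PM.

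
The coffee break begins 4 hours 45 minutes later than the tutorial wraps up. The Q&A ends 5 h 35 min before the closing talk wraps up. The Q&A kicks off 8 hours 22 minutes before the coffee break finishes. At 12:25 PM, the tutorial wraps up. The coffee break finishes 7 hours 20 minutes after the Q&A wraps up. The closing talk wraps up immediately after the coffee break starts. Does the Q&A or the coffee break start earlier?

The coffee break starts at 12:25 PM + 285 min = 5:10 PM.
So the closing talk ends at 5:10 PM.
The Q&A ends at 5:10 PM − 335 min = 11:35 AM.
The coffee break ends at 11:35 AM + 440 min = 6:55 PM.
The Q&A starts at 6:55 PM − 502 min = 10:33 AM.
The Q&A starts at 10:33 AM and the coffee break starts at 5:10 PM, so the Q&A is first.

the Q&A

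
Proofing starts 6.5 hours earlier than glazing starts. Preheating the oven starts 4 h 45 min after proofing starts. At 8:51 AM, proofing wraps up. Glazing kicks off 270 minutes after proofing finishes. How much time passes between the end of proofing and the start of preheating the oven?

Glazing starts at 8:51 AM + 270 min = 1:21 PM.
Proofing starts at 1:21 PM − 390 min = 6:51 AM.
Preheating the oven starts at 6:51 AM + 285 min = 11:36 AM.
From 8:51 AM to 11:36 AM is 2 hours 45 minutes.

2 hours 45 minutes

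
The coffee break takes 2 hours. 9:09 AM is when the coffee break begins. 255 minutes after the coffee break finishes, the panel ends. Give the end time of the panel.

3:24 PM

The coffee break ends at 9:09 AM + 120 min = 11:09 AM.
The panel ends at 11:09 AM + 255 min = 3:24 PM.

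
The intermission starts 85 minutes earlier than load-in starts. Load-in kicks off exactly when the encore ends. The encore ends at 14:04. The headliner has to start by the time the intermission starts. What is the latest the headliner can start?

12:39

Load-in starts at 14:04.
The intermission starts at 14:04 − 85 min = 12:39.
The headliner is bounded by the intermission, so the latest it can start is 12:39.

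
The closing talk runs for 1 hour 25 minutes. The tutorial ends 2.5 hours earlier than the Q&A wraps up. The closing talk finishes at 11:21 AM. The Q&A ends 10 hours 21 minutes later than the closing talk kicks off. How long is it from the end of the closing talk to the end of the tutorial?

The closing talk starts at 11:21 AM − 85 min = 9:56 AM.
The Q&A ends at 9:56 AM + 621 min = 8:17 PM.
The tutorial ends at 8:17 PM − 150 min = 5:47 PM.
From 11:21 AM to 5:47 PM is 6 hours 26 minutes.

6 hours 26 minutes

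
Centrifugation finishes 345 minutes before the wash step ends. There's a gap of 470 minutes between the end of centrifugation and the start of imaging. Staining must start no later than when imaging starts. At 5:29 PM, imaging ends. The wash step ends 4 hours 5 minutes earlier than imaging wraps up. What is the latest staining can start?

3:29 PM

The wash step ends at 5:29 PM − 245 min = 1:24 PM.
Centrifugation ends at 1:24 PM − 345 min = 7:39 AM.
Imaging starts at 7:39 AM + 470 min = 3:29 PM.
Staining is bounded by imaging, so the latest it can start is 3:29 PM.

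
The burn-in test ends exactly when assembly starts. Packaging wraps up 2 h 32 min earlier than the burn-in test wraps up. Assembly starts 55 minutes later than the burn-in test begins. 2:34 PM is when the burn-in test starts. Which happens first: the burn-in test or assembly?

the burn-in test

Assembly starts at 2:34 PM + 55 min = 3:29 PM.
The burn-in test starts at 2:34 PM and assembly starts at 3:29 PM, so the burn-in test is first.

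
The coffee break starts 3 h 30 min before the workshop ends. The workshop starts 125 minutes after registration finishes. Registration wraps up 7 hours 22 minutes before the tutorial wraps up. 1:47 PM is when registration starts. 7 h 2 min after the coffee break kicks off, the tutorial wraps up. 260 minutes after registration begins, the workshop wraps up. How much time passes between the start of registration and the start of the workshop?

2 h 35 min

The workshop ends at 1:47 PM + 260 min = 6:07 PM.
The coffee break starts at 6:07 PM − 210 min = 2:37 PM.
The tutorial ends at 2:37 PM + 422 min = 9:39 PM.
Registration ends at 9:39 PM − 442 min = 2:17 PM.
The workshop starts at 2:17 PM + 125 min = 4:22 PM.
From 1:47 PM to 4:22 PM is 2 h 35 min.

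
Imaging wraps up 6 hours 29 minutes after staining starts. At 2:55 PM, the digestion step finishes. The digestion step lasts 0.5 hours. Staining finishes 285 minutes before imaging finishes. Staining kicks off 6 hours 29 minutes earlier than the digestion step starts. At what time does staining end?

The digestion step starts at 2:55 PM − 30 min = 2:25 PM.
Staining starts at 2:25 PM − 389 min = 7:56 AM.
Imaging ends at 7:56 AM + 389 min = 2:25 PM.
Staining ends at 2:25 PM − 285 min = 9:40 AM.

9:40 AM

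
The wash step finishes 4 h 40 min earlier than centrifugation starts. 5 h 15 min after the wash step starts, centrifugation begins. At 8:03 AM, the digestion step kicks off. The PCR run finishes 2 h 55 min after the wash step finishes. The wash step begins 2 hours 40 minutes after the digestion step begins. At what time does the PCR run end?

The wash step starts at 8:03 AM + 160 min = 10:43 AM.
Centrifugation starts at 10:43 AM + 315 min = 3:58 PM.
The wash step ends at 3:58 PM − 280 min = 11:18 AM.
The PCR run ends at 11:18 AM + 175 min = 2:13 PM.

2:13 PM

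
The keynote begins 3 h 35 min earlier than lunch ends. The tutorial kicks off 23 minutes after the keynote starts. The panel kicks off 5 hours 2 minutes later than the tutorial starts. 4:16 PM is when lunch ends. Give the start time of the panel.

6:06 PM

The keynote starts at 4:16 PM − 215 min = 12:41 PM.
The tutorial starts at 12:41 PM + 23 min = 1:04 PM.
The panel starts at 1:04 PM + 302 min = 6:06 PM.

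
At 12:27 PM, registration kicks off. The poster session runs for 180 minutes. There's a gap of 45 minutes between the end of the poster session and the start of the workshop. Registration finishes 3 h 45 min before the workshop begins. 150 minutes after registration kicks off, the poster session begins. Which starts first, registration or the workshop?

The poster session starts at 12:27 PM + 150 min = 2:57 PM.
The poster session ends at 2:57 PM + 180 min = 5:57 PM.
The workshop starts at 5:57 PM + 45 min = 6:42 PM.
Registration starts at 12:27 PM and the workshop starts at 6:42 PM, so registration is first.

registration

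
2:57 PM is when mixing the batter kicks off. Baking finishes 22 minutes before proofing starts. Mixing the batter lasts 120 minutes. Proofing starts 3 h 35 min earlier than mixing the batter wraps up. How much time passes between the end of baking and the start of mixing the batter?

117 minutes

Mixing the batter ends at 2:57 PM + 120 min = 4:57 PM.
Proofing starts at 4:57 PM − 215 min = 1:22 PM.
Baking ends at 1:22 PM − 22 min = 1:00 PM.
From 1:00 PM to 2:57 PM is 117 minutes.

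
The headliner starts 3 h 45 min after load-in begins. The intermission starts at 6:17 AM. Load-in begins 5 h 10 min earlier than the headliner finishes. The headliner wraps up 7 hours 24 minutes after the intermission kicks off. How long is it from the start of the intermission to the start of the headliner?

5 hours 59 minutes

The headliner ends at 6:17 AM + 444 min = 1:41 PM.
Load-in starts at 1:41 PM − 310 min = 8:31 AM.
The headliner starts at 8:31 AM + 225 min = 12:16 PM.
From 6:17 AM to 12:16 PM is 5 hours 59 minutes.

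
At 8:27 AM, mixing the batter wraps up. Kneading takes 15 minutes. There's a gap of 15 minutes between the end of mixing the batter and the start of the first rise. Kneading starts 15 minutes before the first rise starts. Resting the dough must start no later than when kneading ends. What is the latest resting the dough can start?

The first rise starts at 8:27 AM + 15 min = 8:42 AM.
Kneading starts at 8:42 AM − 15 min = 8:27 AM.
Kneading ends at 8:27 AM + 15 min = 8:42 AM.
Resting the dough is bounded by kneading, so the latest it can start is 8:42 AM.

8:42 AM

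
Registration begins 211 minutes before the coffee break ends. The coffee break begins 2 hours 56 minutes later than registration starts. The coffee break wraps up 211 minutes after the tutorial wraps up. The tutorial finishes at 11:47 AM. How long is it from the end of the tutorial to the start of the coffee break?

2 h 56 min

The coffee break ends at 11:47 AM + 211 min = 3:18 PM.
Registration starts at 3:18 PM − 211 min = 11:47 AM.
The coffee break starts at 11:47 AM + 176 min = 2:43 PM.
From 11:47 AM to 2:43 PM is 2 h 56 min.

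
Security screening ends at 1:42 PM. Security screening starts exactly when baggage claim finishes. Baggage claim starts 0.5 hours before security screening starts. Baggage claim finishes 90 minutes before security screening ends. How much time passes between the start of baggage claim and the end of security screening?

Baggage claim ends at 1:42 PM − 90 min = 12:12 PM.
So security screening starts at 12:12 PM.
Baggage claim starts at 12:12 PM − 30 min = 11:42 AM.
From 11:42 AM to 1:42 PM is 2 hours.

2 hours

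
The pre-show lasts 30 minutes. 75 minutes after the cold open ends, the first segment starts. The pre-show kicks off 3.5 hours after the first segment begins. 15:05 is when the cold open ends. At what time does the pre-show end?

20:20

The first segment starts at 15:05 + 75 min = 16:20.
The pre-show starts at 16:20 + 210 min = 19:50.
The pre-show ends at 19:50 + 30 min = 20:20.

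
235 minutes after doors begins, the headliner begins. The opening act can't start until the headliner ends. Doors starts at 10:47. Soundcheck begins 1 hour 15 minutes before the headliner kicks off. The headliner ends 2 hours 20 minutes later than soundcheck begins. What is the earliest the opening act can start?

The headliner starts at 10:47 + 235 min = 14:42.
Soundcheck starts at 14:42 − 75 min = 13:27.
The headliner ends at 13:27 + 140 min = 15:47.
The opening act is bounded by the headliner, so the earliest it can start is 15:47.

15:47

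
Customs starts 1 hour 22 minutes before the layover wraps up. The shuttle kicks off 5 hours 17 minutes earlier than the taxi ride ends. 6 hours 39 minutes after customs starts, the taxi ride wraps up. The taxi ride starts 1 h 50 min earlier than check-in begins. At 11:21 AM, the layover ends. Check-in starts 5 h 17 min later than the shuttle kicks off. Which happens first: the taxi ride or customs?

Customs starts at 11:21 AM − 82 min = 9:59 AM.
The taxi ride ends at 9:59 AM + 399 min = 4:38 PM.
The shuttle starts at 4:38 PM − 317 min = 11:21 AM.
Check-in starts at 11:21 AM + 317 min = 4:38 PM.
The taxi ride starts at 4:38 PM − 110 min = 2:48 PM.
The taxi ride starts at 2:48 PM and customs starts at 9:59 AM, so customs is first.

customs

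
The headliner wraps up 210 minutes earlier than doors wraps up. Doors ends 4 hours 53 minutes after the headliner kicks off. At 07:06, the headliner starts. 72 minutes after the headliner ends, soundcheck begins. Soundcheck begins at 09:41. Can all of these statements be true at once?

Doors ends at 07:06 + 293 min = 11:59.
The headliner ends at 11:59 − 210 min = 08:29.
Soundcheck starts at 08:29 + 72 min = 09:41.
That matches the stated 09:41, so the schedule is consistent.

Yes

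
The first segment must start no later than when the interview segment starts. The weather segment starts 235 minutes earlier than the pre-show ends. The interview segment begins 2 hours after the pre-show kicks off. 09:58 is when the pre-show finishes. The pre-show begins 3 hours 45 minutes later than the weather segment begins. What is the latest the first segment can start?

The weather segment starts at 09:58 − 235 min = 06:03.
The pre-show starts at 06:03 + 225 min = 09:48.
The interview segment starts at 09:48 + 120 min = 11:48.
The first segment is bounded by the interview segment, so the latest it can start is 11:48.

11:48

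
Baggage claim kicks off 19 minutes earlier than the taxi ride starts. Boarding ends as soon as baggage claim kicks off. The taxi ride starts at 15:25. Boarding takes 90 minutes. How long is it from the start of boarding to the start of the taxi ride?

1 h 49 min

Baggage claim starts at 15:25 − 19 min = 15:06.
So boarding ends at 15:06.
Boarding starts at 15:06 − 90 min = 13:36.
From 13:36 to 15:25 is 1 h 49 min.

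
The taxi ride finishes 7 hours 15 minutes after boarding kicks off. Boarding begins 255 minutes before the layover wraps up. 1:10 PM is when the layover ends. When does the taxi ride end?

Boarding starts at 1:10 PM − 255 min = 8:55 AM.
The taxi ride ends at 8:55 AM + 435 min = 4:10 PM.

4:10 PM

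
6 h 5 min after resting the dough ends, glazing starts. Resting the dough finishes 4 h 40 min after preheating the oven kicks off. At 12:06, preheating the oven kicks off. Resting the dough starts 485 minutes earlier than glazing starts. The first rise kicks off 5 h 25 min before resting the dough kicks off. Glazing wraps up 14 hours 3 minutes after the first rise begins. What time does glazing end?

23:24

Resting the dough ends at 12:06 + 280 min = 16:46.
Glazing starts at 16:46 + 365 min = 22:51.
Resting the dough starts at 22:51 − 485 min = 14:46.
The first rise starts at 14:46 − 325 min = 09:21.
Glazing ends at 09:21 + 843 min = 23:24.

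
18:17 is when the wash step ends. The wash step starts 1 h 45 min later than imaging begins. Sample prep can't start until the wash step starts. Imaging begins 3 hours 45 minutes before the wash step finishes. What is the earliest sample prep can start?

Imaging starts at 18:17 − 225 min = 14:32.
The wash step starts at 14:32 + 105 min = 16:17.
Sample prep is bounded by the wash step, so the earliest it can start is 16:17.

16:17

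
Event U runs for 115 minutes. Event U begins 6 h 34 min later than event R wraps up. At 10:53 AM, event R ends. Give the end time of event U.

7:22 PM

Event U starts at 10:53 AM + 394 min = 5:27 PM.
Event U ends at 5:27 PM + 115 min = 7:22 PM.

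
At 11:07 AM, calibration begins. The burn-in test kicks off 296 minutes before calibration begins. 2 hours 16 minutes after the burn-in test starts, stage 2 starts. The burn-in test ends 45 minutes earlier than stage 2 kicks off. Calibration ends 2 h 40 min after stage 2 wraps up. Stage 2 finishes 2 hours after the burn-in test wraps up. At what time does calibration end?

The burn-in test starts at 11:07 AM − 296 min = 6:11 AM.
Stage 2 starts at 6:11 AM + 136 min = 8:27 AM.
The burn-in test ends at 8:27 AM − 45 min = 7:42 AM.
Stage 2 ends at 7:42 AM + 120 min = 9:42 AM.
Calibration ends at 9:42 AM + 160 min = 12:22 PM.

12:22 PM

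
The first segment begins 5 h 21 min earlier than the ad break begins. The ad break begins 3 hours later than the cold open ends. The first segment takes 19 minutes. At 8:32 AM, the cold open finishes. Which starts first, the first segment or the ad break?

The ad break starts at 8:32 AM + 180 min = 11:32 AM.
The first segment starts at 11:32 AM − 321 min = 6:11 AM.
The first segment starts at 6:11 AM and the ad break starts at 11:32 AM, so the first segment is first.

the first segment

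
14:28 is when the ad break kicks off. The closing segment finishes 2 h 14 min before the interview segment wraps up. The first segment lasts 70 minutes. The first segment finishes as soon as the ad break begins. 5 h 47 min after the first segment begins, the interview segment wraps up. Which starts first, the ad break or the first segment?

the first segment

The first segment ends at 14:28.
The first segment starts at 14:28 − 70 min = 13:18.
The ad break starts at 14:28 and the first segment starts at 13:18, so the first segment is first.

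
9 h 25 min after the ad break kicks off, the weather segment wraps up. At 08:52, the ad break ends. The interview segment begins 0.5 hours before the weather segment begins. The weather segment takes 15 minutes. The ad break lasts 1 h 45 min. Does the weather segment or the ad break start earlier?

the ad break

The ad break starts at 08:52 − 105 min = 07:07.
The weather segment ends at 07:07 + 565 min = 16:32.
The weather segment starts at 16:32 − 15 min = 16:17.
The weather segment starts at 16:17 and the ad break starts at 07:07, so the ad break is first.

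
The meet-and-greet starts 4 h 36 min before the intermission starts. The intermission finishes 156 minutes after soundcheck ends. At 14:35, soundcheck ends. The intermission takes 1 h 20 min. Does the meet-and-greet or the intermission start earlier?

The intermission ends at 14:35 + 156 min = 17:11.
The intermission starts at 17:11 − 80 min = 15:51.
The meet-and-greet starts at 15:51 − 276 min = 11:15.
The meet-and-greet starts at 11:15 and the intermission starts at 15:51, so the meet-and-greet is first.

the meet-and-greet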